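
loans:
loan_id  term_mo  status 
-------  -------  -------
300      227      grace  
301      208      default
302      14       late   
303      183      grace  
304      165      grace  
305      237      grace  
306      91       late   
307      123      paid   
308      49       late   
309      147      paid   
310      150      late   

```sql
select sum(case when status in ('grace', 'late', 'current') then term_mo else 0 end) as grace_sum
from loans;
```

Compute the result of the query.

1116

loan_id=300: ✓ → 227
loan_id=301: ✗
loan_id=302: ✓ → 14
loan_id=303: ✓ → 183
loan_id=304: ✓ → 165
loan_id=305: ✓ → 237
loan_id=306: ✓ → 91
loan_id=307: ✗
loan_id=308: ✓ → 49
loan_id=309: ✗
loan_id=310: ✓ → 150
grace_sum = 227 + 14 + 183 + 165 + 237 + 91 + 49 + 150 = 1116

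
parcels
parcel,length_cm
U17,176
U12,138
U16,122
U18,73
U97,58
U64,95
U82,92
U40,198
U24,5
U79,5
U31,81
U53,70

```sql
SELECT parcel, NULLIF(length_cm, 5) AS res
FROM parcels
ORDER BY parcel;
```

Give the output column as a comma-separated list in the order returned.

parcel=U12: length_cm=138 vs 5: differ → 138
parcel=U16: length_cm=122 vs 5: differ → 122
parcel=U17: length_cm=176 vs 5: differ → 176
parcel=U18: length_cm=73 vs 5: differ → 73
parcel=U24: length_cm=5 vs 5: equal → NULL
parcel=U31: length_cm=81 vs 5: differ → 81
parcel=U40: length_cm=198 vs 5: differ → 198
parcel=U53: length_cm=70 vs 5: differ → 70
parcel=U64: length_cm=95 vs 5: differ → 95
parcel=U79: length_cm=5 vs 5: equal → NULL
parcel=U82: length_cm=92 vs 5: differ → 92
parcel=U97: length_cm=58 vs 5: differ → 58

138, 122, 176, 73, NULL, 81, 198, 70, 95, NULL, 92, 58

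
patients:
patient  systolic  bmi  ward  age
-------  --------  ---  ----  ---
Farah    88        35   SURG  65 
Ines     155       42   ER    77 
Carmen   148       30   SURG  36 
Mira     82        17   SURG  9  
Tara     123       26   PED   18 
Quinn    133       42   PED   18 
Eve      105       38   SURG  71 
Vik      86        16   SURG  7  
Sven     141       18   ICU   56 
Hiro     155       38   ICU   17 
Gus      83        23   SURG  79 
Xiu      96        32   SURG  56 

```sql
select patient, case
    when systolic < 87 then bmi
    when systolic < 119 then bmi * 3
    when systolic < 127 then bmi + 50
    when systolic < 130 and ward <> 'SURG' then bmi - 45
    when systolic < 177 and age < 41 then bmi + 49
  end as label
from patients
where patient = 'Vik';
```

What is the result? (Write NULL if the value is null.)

patient = Vik: systolic=86, bmi=16, ward=SURG, age=7.
systolic < 87 → true → 16

16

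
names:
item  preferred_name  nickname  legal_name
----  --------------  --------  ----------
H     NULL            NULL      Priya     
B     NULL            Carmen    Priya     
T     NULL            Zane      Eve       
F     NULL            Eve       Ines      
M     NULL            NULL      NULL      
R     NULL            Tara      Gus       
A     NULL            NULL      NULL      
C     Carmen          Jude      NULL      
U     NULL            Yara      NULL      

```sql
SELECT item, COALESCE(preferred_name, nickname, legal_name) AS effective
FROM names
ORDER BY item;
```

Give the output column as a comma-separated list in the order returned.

item=A: preferred_name=NULL, nickname=NULL, legal_name=NULL (all NULL) → NULL
item=B: preferred_name=NULL, nickname=Carmen → Carmen
item=C: preferred_name=Carmen → Carmen
item=F: preferred_name=NULL, nickname=Eve → Eve
item=H: preferred_name=NULL, nickname=NULL, legal_name=Priya → Priya
item=M: preferred_name=NULL, nickname=NULL, legal_name=NULL (all NULL) → NULL
item=R: preferred_name=NULL, nickname=Tara → Tara
item=T: preferred_name=NULL, nickname=Zane → Zane
item=U: preferred_name=NULL, nickname=Yara → Yara

NULL, Carmen, Carmen, Eve, Priya, NULL, Tara, Zane, Yara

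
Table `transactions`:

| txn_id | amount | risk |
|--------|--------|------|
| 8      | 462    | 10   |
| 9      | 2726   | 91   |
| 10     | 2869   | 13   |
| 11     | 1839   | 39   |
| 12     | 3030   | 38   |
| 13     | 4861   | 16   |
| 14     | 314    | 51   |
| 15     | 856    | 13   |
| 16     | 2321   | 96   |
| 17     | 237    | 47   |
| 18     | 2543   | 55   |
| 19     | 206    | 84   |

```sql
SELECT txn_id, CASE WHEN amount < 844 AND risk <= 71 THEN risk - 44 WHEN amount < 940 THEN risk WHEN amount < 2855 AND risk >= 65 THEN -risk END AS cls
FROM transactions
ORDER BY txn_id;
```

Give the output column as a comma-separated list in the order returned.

txn_id=8: amount < 844 AND risk <= 71 → -34
txn_id=9: amount < 2855 AND risk >= 65 → -91
txn_id=10: (no match → NULL) → NULL
txn_id=11: (no match → NULL) → NULL
txn_id=12: (no match → NULL) → NULL
txn_id=13: (no match → NULL) → NULL
txn_id=14: amount < 844 AND risk <= 71 → 7
txn_id=15: amount < 940 → 13
txn_id=16: amount < 2855 AND risk >= 65 → -96
txn_id=17: amount < 844 AND risk <= 71 → 3
txn_id=18: (no match → NULL) → NULL
txn_id=19: amount < 940 → 84

-34, -91, NULL, NULL, NULL, NULL, 7, 13, -96, 3, NULL, 84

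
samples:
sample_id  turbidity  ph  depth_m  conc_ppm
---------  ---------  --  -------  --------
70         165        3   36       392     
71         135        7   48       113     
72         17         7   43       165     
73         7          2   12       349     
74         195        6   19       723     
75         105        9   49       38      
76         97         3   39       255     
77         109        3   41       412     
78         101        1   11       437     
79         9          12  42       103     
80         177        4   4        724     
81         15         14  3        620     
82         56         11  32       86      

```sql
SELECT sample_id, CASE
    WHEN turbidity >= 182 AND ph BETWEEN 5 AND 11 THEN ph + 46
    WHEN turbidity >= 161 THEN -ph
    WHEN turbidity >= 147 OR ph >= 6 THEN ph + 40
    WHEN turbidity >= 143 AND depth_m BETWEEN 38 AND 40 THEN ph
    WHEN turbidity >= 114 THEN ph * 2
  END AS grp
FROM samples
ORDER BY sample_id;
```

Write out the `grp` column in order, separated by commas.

-3, 47, 47, NULL, 52, 49, NULL, NULL, NULL, 52, -4, 54, 51

sample_id=70: turbidity >= 161 → -3
sample_id=71: turbidity >= 147 OR ph >= 6 → 47
sample_id=72: turbidity >= 147 OR ph >= 6 → 47
sample_id=73: (no match → NULL) → NULL
sample_id=74: turbidity >= 182 AND ph BETWEEN 5 AND 11 → 52
sample_id=75: turbidity >= 147 OR ph >= 6 → 49
sample_id=76: (no match → NULL) → NULL
sample_id=77: (no match → NULL) → NULL
sample_id=78: (no match → NULL) → NULL
sample_id=79: turbidity >= 147 OR ph >= 6 → 52
sample_id=80: turbidity >= 161 → -4
sample_id=81: turbidity >= 147 OR ph >= 6 → 54
sample_id=82: turbidity >= 147 OR ph >= 6 → 51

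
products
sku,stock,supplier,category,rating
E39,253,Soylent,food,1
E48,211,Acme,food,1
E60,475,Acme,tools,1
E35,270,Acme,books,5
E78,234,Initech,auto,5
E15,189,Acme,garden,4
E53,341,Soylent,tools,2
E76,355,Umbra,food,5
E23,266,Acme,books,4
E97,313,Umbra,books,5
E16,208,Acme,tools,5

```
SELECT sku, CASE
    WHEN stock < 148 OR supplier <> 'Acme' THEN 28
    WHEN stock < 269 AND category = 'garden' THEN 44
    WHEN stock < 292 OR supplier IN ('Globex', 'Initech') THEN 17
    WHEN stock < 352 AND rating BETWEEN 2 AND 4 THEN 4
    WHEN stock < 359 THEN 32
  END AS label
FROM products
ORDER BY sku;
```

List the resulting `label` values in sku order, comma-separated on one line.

44, 17, 17, 17, 28, 17, 28, NULL, 28, 28, 28

sku=E15: stock < 269 AND category = 'garden' → 44
sku=E16: stock < 292 OR supplier IN ('Globex', 'Initech') → 17
sku=E23: stock < 292 OR supplier IN ('Globex', 'Initech') → 17
sku=E35: stock < 292 OR supplier IN ('Globex', 'Initech') → 17
sku=E39: stock < 148 OR supplier <> 'Acme' → 28
sku=E48: stock < 292 OR supplier IN ('Globex', 'Initech') → 17
sku=E53: stock < 148 OR supplier <> 'Acme' → 28
sku=E60: (no match → NULL) → NULL
sku=E76: stock < 148 OR supplier <> 'Acme' → 28
sku=E78: stock < 148 OR supplier <> 'Acme' → 28
sku=E97: stock < 148 OR supplier <> 'Acme' → 28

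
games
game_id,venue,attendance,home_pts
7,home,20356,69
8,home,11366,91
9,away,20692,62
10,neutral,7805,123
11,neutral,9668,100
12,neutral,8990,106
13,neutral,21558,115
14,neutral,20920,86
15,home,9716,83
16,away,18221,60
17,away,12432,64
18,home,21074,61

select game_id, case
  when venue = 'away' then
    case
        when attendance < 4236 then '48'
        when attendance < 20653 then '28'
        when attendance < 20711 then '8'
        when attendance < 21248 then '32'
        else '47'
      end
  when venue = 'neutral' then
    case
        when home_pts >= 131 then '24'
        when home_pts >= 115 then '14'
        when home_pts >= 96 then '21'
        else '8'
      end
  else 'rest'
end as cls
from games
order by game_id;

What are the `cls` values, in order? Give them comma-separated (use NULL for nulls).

rest, rest, 8, 14, 21, 21, 14, 8, rest, 28, 28, rest

game_id=7: venue='home' → outer ELSE → rest
game_id=8: venue='home' → outer ELSE → rest
game_id=9: venue='away' → inner[attendance < 20711] → 8
game_id=10: venue='neutral' → inner[home_pts >= 115] → 14
game_id=11: venue='neutral' → inner[home_pts >= 96] → 21
game_id=12: venue='neutral' → inner[home_pts >= 96] → 21
game_id=13: venue='neutral' → inner[home_pts >= 115] → 14
game_id=14: venue='neutral' → inner[ELSE] → 8
game_id=15: venue='home' → outer ELSE → rest
game_id=16: venue='away' → inner[attendance < 20653] → 28
game_id=17: venue='away' → inner[attendance < 20653] → 28
game_id=18: venue='home' → outer ELSE → rest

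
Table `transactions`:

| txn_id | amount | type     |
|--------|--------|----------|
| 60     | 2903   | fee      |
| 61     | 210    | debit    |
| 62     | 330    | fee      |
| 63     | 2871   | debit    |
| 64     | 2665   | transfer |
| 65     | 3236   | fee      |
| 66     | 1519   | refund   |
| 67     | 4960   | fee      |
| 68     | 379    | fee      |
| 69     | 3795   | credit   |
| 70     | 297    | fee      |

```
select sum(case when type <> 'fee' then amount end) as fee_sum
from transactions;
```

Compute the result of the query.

txn_id=60: ✗
txn_id=61: ✓ → 210
txn_id=62: ✗
txn_id=63: ✓ → 2871
txn_id=64: ✓ → 2665
txn_id=65: ✗
txn_id=66: ✓ → 1519
txn_id=67: ✗
txn_id=68: ✗
txn_id=69: ✓ → 3795
txn_id=70: ✗
fee_sum = 210 + 2871 + 2665 + 1519 + 3795 = 11060

11060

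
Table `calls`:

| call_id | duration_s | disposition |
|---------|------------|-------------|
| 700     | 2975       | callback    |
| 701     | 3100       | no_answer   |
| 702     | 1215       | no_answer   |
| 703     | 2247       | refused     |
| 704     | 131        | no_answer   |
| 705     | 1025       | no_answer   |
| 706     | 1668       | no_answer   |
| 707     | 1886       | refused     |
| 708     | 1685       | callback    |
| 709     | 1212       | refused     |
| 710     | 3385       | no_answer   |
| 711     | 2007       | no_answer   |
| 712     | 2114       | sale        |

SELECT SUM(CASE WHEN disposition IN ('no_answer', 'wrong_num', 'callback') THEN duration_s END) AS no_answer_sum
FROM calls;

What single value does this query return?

17191

call_id=700: ✓ → 2975
call_id=701: ✓ → 3100
call_id=702: ✓ → 1215
call_id=703: ✗
call_id=704: ✓ → 131
call_id=705: ✓ → 1025
call_id=706: ✓ → 1668
call_id=707: ✗
call_id=708: ✓ → 1685
call_id=709: ✗
call_id=710: ✓ → 3385
call_id=711: ✓ → 2007
call_id=712: ✗
no_answer_sum = 2975 + 3100 + 1215 + 131 + 1025 + 1668 + 1685 + 3385 + 2007 = 17191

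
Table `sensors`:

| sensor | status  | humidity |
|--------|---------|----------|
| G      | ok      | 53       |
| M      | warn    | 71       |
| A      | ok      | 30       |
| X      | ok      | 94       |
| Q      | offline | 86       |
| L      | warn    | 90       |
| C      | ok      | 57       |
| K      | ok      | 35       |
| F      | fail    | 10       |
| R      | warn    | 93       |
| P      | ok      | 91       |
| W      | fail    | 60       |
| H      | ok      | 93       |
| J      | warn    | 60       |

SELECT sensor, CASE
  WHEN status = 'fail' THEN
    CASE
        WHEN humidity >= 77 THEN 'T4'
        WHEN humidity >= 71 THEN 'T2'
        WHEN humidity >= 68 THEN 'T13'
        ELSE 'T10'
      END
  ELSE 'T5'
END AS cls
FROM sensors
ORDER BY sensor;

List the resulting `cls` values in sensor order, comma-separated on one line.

T5, T5, T10, T5, T5, T5, T5, T5, T5, T5, T5, T5, T10, T5

sensor=A: status='ok' → outer ELSE → T5
sensor=C: status='ok' → outer ELSE → T5
sensor=F: status='fail' → inner[ELSE] → T10
sensor=G: status='ok' → outer ELSE → T5
sensor=H: status='ok' → outer ELSE → T5
sensor=J: status='warn' → outer ELSE → T5
sensor=K: status='ok' → outer ELSE → T5
sensor=L: status='warn' → outer ELSE → T5
sensor=M: status='warn' → outer ELSE → T5
sensor=P: status='ok' → outer ELSE → T5
sensor=Q: status='offline' → outer ELSE → T5
sensor=R: status='warn' → outer ELSE → T5
sensor=W: status='fail' → inner[ELSE] → T10
sensor=X: status='ok' → outer ELSE → T5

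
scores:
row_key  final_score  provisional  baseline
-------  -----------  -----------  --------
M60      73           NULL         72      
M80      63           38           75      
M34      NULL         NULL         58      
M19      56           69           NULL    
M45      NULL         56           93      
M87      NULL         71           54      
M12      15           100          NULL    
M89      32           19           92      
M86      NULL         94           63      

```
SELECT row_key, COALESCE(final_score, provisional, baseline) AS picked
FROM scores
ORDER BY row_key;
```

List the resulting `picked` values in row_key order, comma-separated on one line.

row_key=M12: final_score=15 → 15
row_key=M19: final_score=56 → 56
row_key=M34: final_score=NULL, provisional=NULL, baseline=58 → 58
row_key=M45: final_score=NULL, provisional=56 → 56
row_key=M60: final_score=73 → 73
row_key=M80: final_score=63 → 63
row_key=M86: final_score=NULL, provisional=94 → 94
row_key=M87: final_score=NULL, provisional=71 → 71
row_key=M89: final_score=32 → 32

15, 56, 58, 56, 73, 63, 94, 71, 32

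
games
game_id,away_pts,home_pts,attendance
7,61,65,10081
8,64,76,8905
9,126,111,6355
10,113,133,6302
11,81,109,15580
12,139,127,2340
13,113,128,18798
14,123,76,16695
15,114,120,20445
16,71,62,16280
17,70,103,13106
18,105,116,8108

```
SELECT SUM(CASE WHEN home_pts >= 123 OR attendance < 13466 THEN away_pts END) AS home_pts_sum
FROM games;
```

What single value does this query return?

game_id=7: ✓ → 61
game_id=8: ✓ → 64
game_id=9: ✓ → 126
game_id=10: ✓ → 113
game_id=11: ✗
game_id=12: ✓ → 139
game_id=13: ✓ → 113
game_id=14: ✗
game_id=15: ✗
game_id=16: ✗
game_id=17: ✓ → 70
game_id=18: ✓ → 105
home_pts_sum = 61 + 64 + 126 + 113 + 139 + 113 + 70 + 105 = 791

791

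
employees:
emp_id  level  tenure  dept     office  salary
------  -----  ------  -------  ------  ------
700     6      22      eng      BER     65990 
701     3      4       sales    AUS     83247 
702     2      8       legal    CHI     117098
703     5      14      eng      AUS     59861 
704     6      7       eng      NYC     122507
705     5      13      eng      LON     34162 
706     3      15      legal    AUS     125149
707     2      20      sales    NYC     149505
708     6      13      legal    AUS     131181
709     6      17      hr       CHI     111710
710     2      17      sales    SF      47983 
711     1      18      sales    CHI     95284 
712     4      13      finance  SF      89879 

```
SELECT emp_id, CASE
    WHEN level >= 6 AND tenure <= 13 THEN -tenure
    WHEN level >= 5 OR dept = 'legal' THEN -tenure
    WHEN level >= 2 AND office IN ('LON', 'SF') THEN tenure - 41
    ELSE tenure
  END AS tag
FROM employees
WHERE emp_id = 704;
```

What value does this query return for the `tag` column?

emp_id = 704: level=6, tenure=7, dept=eng, office=NYC, salary=122507.
level >= 6 AND tenure <= 13 → true → -7

-7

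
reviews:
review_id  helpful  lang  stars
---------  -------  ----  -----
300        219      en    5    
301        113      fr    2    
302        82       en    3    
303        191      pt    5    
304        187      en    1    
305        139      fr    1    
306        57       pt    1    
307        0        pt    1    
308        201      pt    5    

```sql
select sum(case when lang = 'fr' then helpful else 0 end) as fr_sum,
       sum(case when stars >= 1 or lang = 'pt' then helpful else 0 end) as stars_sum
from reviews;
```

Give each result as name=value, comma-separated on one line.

fr_sum=252, stars_sum=1189

[fr_sum: lang = 'fr']
review_id=300: ✗
review_id=301: ✓ → 113
review_id=302: ✗
review_id=303: ✗
review_id=304: ✗
review_id=305: ✓ → 139
review_id=306: ✗
review_id=307: ✗
review_id=308: ✗
fr_sum = 113 + 139 = 252
—
[stars_sum: stars >= 1 or lang = 'pt']
review_id=300: ✓ → 219
review_id=301: ✓ → 113
review_id=302: ✓ → 82
review_id=303: ✓ → 191
review_id=304: ✓ → 187
review_id=305: ✓ → 139
review_id=306: ✓ → 57
review_id=307: ✓ → 0
review_id=308: ✓ → 201
stars_sum = 219 + 113 + 82 + 191 + 187 + 139 + 57 + 201 = 1189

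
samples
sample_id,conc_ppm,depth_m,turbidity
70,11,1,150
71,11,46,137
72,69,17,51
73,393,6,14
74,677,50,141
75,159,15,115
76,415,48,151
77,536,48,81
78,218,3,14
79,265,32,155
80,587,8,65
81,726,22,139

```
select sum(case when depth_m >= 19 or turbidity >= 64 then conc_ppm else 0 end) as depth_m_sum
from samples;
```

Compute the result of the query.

sample_id=70: ✓ → 11
sample_id=71: ✓ → 11
sample_id=72: ✗
sample_id=73: ✗
sample_id=74: ✓ → 677
sample_id=75: ✓ → 159
sample_id=76: ✓ → 415
sample_id=77: ✓ → 536
sample_id=78: ✗
sample_id=79: ✓ → 265
sample_id=80: ✓ → 587
sample_id=81: ✓ → 726
depth_m_sum = 11 + 11 + 677 + 159 + 415 + 536 + 265 + 587 + 726 = 3387

3387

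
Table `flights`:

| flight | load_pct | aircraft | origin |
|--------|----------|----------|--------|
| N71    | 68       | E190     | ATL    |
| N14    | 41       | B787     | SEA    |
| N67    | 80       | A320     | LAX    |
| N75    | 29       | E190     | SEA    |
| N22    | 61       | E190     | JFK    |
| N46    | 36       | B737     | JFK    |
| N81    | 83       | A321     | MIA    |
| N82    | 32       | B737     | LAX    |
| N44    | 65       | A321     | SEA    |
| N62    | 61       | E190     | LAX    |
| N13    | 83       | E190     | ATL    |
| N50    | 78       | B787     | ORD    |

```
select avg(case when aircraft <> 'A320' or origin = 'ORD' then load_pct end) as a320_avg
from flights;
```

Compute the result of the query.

flight=N71: ✓ → 68
flight=N14: ✓ → 41
flight=N67: ✗
flight=N75: ✓ → 29
flight=N22: ✓ → 61
flight=N46: ✓ → 36
flight=N81: ✓ → 83
flight=N82: ✓ → 32
flight=N44: ✓ → 65
flight=N62: ✓ → 61
flight=N13: ✓ → 83
flight=N50: ✓ → 78
a320_avg = (68 + 41 + 29 + 61 + 36 + 83 + 32 + 65 + 61 + 83 + 78) / 11 = 57.9090909091

57.9090909091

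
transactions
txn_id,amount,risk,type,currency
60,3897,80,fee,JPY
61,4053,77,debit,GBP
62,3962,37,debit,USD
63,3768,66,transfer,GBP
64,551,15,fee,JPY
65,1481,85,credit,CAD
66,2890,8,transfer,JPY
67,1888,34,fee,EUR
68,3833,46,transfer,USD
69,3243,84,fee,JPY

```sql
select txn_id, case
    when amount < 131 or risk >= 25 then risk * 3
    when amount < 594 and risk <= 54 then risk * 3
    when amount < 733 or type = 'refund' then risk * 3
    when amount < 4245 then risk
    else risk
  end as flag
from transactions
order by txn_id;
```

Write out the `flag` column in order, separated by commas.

240, 231, 111, 198, 45, 255, 8, 102, 138, 252

txn_id=60: amount < 131 or risk >= 25 → 240
txn_id=61: amount < 131 or risk >= 25 → 231
txn_id=62: amount < 131 or risk >= 25 → 111
txn_id=63: amount < 131 or risk >= 25 → 198
txn_id=64: amount < 594 and risk <= 54 → 45
txn_id=65: amount < 131 or risk >= 25 → 255
txn_id=66: amount < 4245 → 8
txn_id=67: amount < 131 or risk >= 25 → 102
txn_id=68: amount < 131 or risk >= 25 → 138
txn_id=69: amount < 131 or risk >= 25 → 252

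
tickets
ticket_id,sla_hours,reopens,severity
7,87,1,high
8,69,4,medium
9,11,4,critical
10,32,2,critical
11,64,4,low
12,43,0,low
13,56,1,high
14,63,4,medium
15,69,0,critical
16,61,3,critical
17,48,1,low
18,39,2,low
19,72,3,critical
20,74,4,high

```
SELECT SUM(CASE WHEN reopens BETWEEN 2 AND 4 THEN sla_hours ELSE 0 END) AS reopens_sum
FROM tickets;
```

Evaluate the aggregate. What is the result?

ticket_id=7: ✗
ticket_id=8: ✓ → 69
ticket_id=9: ✓ → 11
ticket_id=10: ✓ → 32
ticket_id=11: ✓ → 64
ticket_id=12: ✗
ticket_id=13: ✗
ticket_id=14: ✓ → 63
ticket_id=15: ✗
ticket_id=16: ✓ → 61
ticket_id=17: ✗
ticket_id=18: ✓ → 39
ticket_id=19: ✓ → 72
ticket_id=20: ✓ → 74
reopens_sum = 69 + 11 + 32 + 64 + 63 + 61 + 39 + 72 + 74 = 485

485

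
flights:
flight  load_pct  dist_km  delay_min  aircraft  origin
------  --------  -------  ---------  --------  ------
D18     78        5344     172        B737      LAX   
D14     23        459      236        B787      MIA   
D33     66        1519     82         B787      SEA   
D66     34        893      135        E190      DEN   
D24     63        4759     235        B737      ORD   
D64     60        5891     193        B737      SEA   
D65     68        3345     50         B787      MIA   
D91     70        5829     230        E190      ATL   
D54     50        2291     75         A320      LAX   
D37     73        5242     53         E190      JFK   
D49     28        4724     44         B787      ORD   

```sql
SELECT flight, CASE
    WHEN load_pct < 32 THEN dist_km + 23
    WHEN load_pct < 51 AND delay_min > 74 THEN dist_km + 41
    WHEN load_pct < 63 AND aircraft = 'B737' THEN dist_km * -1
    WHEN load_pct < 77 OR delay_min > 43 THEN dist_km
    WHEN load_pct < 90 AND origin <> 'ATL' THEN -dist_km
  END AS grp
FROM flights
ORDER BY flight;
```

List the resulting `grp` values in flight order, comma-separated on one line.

482, 5344, 4759, 1519, 5242, 4747, 2332, -5891, 3345, 934, 5829

flight=D14: load_pct < 32 → 482
flight=D18: load_pct < 77 OR delay_min > 43 → 5344
flight=D24: load_pct < 77 OR delay_min > 43 → 4759
flight=D33: load_pct < 77 OR delay_min > 43 → 1519
flight=D37: load_pct < 77 OR delay_min > 43 → 5242
flight=D49: load_pct < 32 → 4747
flight=D54: load_pct < 51 AND delay_min > 74 → 2332
flight=D64: load_pct < 63 AND aircraft = 'B737' → -5891
flight=D65: load_pct < 77 OR delay_min > 43 → 3345
flight=D66: load_pct < 51 AND delay_min > 74 → 934
flight=D91: load_pct < 77 OR delay_min > 43 → 5829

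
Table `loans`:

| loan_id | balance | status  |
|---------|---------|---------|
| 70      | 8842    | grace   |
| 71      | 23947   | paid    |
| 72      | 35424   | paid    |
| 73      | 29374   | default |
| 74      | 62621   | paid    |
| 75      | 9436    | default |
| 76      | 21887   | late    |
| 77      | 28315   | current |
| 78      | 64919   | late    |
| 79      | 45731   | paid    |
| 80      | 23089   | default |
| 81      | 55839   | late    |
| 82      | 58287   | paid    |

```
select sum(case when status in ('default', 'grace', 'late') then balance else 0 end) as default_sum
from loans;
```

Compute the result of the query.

loan_id=70: ✓ → 8842
loan_id=71: ✗
loan_id=72: ✗
loan_id=73: ✓ → 29374
loan_id=74: ✗
loan_id=75: ✓ → 9436
loan_id=76: ✓ → 21887
loan_id=77: ✗
loan_id=78: ✓ → 64919
loan_id=79: ✗
loan_id=80: ✓ → 23089
loan_id=81: ✓ → 55839
loan_id=82: ✗
default_sum = 8842 + 29374 + 9436 + 21887 + 64919 + 23089 + 55839 = 213386

213386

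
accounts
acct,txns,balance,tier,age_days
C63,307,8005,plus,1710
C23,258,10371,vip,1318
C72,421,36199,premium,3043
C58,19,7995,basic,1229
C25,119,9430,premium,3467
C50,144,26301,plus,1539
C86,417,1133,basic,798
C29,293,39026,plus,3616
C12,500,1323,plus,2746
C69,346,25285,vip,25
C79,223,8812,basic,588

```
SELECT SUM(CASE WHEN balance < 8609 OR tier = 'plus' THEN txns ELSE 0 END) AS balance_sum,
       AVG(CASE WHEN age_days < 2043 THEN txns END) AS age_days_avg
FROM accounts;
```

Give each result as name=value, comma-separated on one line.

[balance_sum: balance < 8609 OR tier = 'plus']
acct=C63: ✓ → 307
acct=C23: ✗
acct=C72: ✗
acct=C58: ✓ → 19
acct=C25: ✗
acct=C50: ✓ → 144
acct=C86: ✓ → 417
acct=C29: ✓ → 293
acct=C12: ✓ → 500
acct=C69: ✗
acct=C79: ✗
balance_sum = 307 + 19 + 144 + 417 + 293 + 500 = 1680
—
[age_days_avg: age_days < 2043]
acct=C63: ✓ → 307
acct=C23: ✓ → 258
acct=C72: ✗
acct=C58: ✓ → 19
acct=C25: ✗
acct=C50: ✓ → 144
acct=C86: ✓ → 417
acct=C29: ✗
acct=C12: ✗
acct=C69: ✓ → 346
acct=C79: ✓ → 223
age_days_avg = (307 + 258 + 19 + 144 + 417 + 346 + 223) / 7 = 244.8571428571

balance_sum=1680, age_days_avg=244.8571428571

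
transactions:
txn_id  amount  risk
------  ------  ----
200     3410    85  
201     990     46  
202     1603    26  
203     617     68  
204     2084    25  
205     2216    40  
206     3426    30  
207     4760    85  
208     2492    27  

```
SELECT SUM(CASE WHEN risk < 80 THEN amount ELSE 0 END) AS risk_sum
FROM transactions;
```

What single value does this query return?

13428

txn_id=200: ✗
txn_id=201: ✓ → 990
txn_id=202: ✓ → 1603
txn_id=203: ✓ → 617
txn_id=204: ✓ → 2084
txn_id=205: ✓ → 2216
txn_id=206: ✓ → 3426
txn_id=207: ✗
txn_id=208: ✓ → 2492
risk_sum = 990 + 1603 + 617 + 2084 + 2216 + 3426 + 2492 = 13428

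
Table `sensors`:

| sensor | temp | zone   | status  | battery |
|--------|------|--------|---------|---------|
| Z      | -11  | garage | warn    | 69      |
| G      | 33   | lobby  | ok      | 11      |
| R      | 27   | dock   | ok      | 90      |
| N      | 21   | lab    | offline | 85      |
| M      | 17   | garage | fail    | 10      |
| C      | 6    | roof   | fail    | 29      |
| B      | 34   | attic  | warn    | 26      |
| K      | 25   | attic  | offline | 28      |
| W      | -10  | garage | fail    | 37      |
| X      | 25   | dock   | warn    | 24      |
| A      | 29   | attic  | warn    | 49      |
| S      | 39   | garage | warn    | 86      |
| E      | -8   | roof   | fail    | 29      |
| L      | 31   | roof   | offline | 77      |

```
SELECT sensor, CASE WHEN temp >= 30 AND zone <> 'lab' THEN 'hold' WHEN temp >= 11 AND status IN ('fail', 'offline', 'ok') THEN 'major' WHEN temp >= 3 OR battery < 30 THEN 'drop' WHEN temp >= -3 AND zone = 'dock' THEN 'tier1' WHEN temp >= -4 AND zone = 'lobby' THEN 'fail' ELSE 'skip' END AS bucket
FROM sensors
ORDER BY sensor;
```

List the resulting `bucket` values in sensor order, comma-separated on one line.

drop, hold, drop, drop, hold, major, hold, major, major, major, hold, skip, drop, skip

sensor=A: temp >= 3 OR battery < 30 → drop
sensor=B: temp >= 30 AND zone <> 'lab' → hold
sensor=C: temp >= 3 OR battery < 30 → drop
sensor=E: temp >= 3 OR battery < 30 → drop
sensor=G: temp >= 30 AND zone <> 'lab' → hold
sensor=K: temp >= 11 AND status IN ('fail', 'offline', 'ok') → major
sensor=L: temp >= 30 AND zone <> 'lab' → hold
sensor=M: temp >= 11 AND status IN ('fail', 'offline', 'ok') → major
sensor=N: temp >= 11 AND status IN ('fail', 'offline', 'ok') → major
sensor=R: temp >= 11 AND status IN ('fail', 'offline', 'ok') → major
sensor=S: temp >= 30 AND zone <> 'lab' → hold
sensor=W: ELSE → skip
sensor=X: temp >= 3 OR battery < 30 → drop
sensor=Z: ELSE → skip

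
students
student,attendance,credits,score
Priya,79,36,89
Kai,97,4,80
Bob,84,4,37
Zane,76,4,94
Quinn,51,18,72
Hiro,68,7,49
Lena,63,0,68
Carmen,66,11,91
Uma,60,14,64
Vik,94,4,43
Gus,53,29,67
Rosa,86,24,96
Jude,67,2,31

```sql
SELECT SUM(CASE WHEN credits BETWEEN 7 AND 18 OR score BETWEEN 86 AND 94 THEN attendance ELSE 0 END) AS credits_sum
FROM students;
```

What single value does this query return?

student=Priya: ✓ → 79
student=Kai: ✗
student=Bob: ✗
student=Zane: ✓ → 76
student=Quinn: ✓ → 51
student=Hiro: ✓ → 68
student=Lena: ✗
student=Carmen: ✓ → 66
student=Uma: ✓ → 60
student=Vik: ✗
student=Gus: ✗
student=Rosa: ✗
student=Jude: ✗
credits_sum = 79 + 76 + 51 + 68 + 66 + 60 = 400

400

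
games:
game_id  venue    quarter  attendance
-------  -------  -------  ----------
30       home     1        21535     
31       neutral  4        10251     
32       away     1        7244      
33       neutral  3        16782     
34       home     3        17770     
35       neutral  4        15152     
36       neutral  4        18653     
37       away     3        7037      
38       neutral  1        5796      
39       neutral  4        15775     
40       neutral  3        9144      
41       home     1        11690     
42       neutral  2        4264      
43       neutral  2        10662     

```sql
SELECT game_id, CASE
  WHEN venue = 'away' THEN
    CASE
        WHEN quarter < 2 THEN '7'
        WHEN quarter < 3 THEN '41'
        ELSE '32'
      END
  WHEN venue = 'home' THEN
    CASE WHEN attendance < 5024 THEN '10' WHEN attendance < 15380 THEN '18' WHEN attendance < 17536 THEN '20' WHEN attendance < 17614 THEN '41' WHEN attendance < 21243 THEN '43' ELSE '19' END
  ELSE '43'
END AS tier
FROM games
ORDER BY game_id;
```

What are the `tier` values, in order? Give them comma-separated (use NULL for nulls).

19, 43, 7, 43, 43, 43, 43, 32, 43, 43, 43, 18, 43, 43

game_id=30: venue='home' → inner[ELSE] → 19
game_id=31: venue='neutral' → outer ELSE → 43
game_id=32: venue='away' → inner[quarter < 2] → 7
game_id=33: venue='neutral' → outer ELSE → 43
game_id=34: venue='home' → inner[attendance < 21243] → 43
game_id=35: venue='neutral' → outer ELSE → 43
game_id=36: venue='neutral' → outer ELSE → 43
game_id=37: venue='away' → inner[ELSE] → 32
game_id=38: venue='neutral' → outer ELSE → 43
game_id=39: venue='neutral' → outer ELSE → 43
game_id=40: venue='neutral' → outer ELSE → 43
game_id=41: venue='home' → inner[attendance < 15380] → 18
game_id=42: venue='neutral' → outer ELSE → 43
game_id=43: venue='neutral' → outer ELSE → 43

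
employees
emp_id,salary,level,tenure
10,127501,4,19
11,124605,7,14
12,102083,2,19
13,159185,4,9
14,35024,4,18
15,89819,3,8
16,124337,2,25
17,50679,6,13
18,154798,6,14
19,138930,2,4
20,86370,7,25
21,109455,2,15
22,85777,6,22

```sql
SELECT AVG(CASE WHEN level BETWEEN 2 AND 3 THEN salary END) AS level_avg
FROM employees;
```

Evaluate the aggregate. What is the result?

112924.8

emp_id=10: ✗
emp_id=11: ✗
emp_id=12: ✓ → 102083
emp_id=13: ✗
emp_id=14: ✗
emp_id=15: ✓ → 89819
emp_id=16: ✓ → 124337
emp_id=17: ✗
emp_id=18: ✗
emp_id=19: ✓ → 138930
emp_id=20: ✗
emp_id=21: ✓ → 109455
emp_id=22: ✗
level_avg = (102083 + 89819 + 124337 + 138930 + 109455) / 5 = 112924.8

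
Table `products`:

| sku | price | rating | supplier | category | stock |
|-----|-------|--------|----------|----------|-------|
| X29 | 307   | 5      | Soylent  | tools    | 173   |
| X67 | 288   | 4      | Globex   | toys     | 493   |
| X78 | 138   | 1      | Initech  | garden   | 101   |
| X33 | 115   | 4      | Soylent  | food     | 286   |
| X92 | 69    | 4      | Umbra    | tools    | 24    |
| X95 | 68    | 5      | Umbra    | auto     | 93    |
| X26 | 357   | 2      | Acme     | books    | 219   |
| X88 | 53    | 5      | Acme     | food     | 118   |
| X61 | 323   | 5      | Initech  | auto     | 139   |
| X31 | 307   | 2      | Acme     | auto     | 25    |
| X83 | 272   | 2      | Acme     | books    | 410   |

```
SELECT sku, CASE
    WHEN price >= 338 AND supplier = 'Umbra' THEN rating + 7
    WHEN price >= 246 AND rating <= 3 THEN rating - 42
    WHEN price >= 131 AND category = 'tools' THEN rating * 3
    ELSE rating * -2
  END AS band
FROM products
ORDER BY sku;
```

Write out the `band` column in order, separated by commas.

sku=X26: price >= 246 AND rating <= 3 → -40
sku=X29: price >= 131 AND category = 'tools' → 15
sku=X31: price >= 246 AND rating <= 3 → -40
sku=X33: ELSE → -8
sku=X61: ELSE → -10
sku=X67: ELSE → -8
sku=X78: ELSE → -2
sku=X83: price >= 246 AND rating <= 3 → -40
sku=X88: ELSE → -10
sku=X92: ELSE → -8
sku=X95: ELSE → -10

-40, 15, -40, -8, -10, -8, -2, -40, -10, -8, -10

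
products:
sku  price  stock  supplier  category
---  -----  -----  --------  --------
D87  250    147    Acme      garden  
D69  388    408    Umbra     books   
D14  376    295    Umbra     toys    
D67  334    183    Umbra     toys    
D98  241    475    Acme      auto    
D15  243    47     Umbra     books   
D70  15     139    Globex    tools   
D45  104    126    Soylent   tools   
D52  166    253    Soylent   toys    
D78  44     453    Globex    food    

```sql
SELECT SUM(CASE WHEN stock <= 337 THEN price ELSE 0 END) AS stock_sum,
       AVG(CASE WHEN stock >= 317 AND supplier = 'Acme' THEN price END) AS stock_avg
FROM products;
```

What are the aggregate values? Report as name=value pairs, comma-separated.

stock_sum=1488, stock_avg=241

[stock_sum: stock <= 337]
sku=D87: ✓ → 250
sku=D69: ✗
sku=D14: ✓ → 376
sku=D67: ✓ → 334
sku=D98: ✗
sku=D15: ✓ → 243
sku=D70: ✓ → 15
sku=D45: ✓ → 104
sku=D52: ✓ → 166
sku=D78: ✗
stock_sum = 250 + 376 + 334 + 243 + 15 + 104 + 166 = 1488
—
[stock_avg: stock >= 317 AND supplier = 'Acme']
sku=D87: ✗
sku=D69: ✗
sku=D14: ✗
sku=D67: ✗
sku=D98: ✓ → 241
sku=D15: ✗
sku=D70: ✗
sku=D45: ✗
sku=D52: ✗
sku=D78: ✗
stock_avg = 241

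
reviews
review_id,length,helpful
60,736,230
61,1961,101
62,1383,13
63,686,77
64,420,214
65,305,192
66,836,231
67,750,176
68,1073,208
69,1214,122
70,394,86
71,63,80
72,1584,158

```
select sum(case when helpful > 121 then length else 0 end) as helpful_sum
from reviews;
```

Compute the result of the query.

6918

review_id=60: ✓ → 736
review_id=61: ✗
review_id=62: ✗
review_id=63: ✗
review_id=64: ✓ → 420
review_id=65: ✓ → 305
review_id=66: ✓ → 836
review_id=67: ✓ → 750
review_id=68: ✓ → 1073
review_id=69: ✓ → 1214
review_id=70: ✗
review_id=71: ✗
review_id=72: ✓ → 1584
helpful_sum = 736 + 420 + 305 + 836 + 750 + 1073 + 1214 + 1584 = 6918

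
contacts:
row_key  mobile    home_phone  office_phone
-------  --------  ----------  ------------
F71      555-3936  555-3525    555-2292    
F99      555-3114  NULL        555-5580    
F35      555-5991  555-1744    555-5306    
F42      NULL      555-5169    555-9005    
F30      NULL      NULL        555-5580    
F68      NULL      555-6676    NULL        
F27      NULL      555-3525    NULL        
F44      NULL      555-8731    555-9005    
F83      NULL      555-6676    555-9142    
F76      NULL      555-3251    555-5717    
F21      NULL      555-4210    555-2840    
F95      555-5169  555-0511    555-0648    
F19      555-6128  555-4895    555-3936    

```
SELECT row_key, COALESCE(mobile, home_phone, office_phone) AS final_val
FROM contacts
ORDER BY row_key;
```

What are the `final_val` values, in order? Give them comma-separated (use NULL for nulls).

row_key=F19: mobile=555-6128 → 555-6128
row_key=F21: mobile=NULL, home_phone=555-4210 → 555-4210
row_key=F27: mobile=NULL, home_phone=555-3525 → 555-3525
row_key=F30: mobile=NULL, home_phone=NULL, office_phone=555-5580 → 555-5580
row_key=F35: mobile=555-5991 → 555-5991
row_key=F42: mobile=NULL, home_phone=555-5169 → 555-5169
row_key=F44: mobile=NULL, home_phone=555-8731 → 555-8731
row_key=F68: mobile=NULL, home_phone=555-6676 → 555-6676
row_key=F71: mobile=555-3936 → 555-3936
row_key=F76: mobile=NULL, home_phone=555-3251 → 555-3251
row_key=F83: mobile=NULL, home_phone=555-6676 → 555-6676
row_key=F95: mobile=555-5169 → 555-5169
row_key=F99: mobile=555-3114 → 555-3114

555-6128, 555-4210, 555-3525, 555-5580, 555-5991, 555-5169, 555-8731, 555-6676, 555-3936, 555-3251, 555-6676, 555-5169, 555-3114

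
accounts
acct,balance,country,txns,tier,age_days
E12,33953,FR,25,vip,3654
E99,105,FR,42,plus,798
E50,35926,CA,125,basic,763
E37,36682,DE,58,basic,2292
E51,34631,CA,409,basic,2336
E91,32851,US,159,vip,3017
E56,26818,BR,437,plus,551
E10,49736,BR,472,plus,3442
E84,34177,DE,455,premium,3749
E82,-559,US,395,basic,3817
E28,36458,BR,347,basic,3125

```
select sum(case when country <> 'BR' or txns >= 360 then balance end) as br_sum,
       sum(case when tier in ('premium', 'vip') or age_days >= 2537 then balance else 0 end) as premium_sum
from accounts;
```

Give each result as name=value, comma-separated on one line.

[br_sum: country <> 'BR' or txns >= 360]
acct=E12: ✓ → 33953
acct=E99: ✓ → 105
acct=E50: ✓ → 35926
acct=E37: ✓ → 36682
acct=E51: ✓ → 34631
acct=E91: ✓ → 32851
acct=E56: ✓ → 26818
acct=E10: ✓ → 49736
acct=E84: ✓ → 34177
acct=E82: ✓ → -559
acct=E28: ✗
br_sum = 33953 + 105 + 35926 + 36682 + 34631 + 32851 + 26818 + 49736 + 34177 + -559 = 284320
—
[premium_sum: tier in ('premium', 'vip') or age_days >= 2537]
acct=E12: ✓ → 33953
acct=E99: ✗
acct=E50: ✗
acct=E37: ✗
acct=E51: ✗
acct=E91: ✓ → 32851
acct=E56: ✗
acct=E10: ✓ → 49736
acct=E84: ✓ → 34177
acct=E82: ✓ → -559
acct=E28: ✓ → 36458
premium_sum = 33953 + 32851 + 49736 + 34177 + -559 + 36458 = 186616

br_sum=284320, premium_sum=186616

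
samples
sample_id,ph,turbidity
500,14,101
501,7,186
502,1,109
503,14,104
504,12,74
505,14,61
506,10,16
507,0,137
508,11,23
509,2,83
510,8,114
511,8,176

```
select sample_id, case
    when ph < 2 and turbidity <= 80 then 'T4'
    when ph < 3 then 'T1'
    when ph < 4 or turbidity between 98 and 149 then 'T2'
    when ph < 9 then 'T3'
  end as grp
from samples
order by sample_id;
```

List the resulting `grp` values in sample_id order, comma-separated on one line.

sample_id=500: ph < 4 or turbidity between 98 and 149 → T2
sample_id=501: ph < 9 → T3
sample_id=502: ph < 3 → T1
sample_id=503: ph < 4 or turbidity between 98 and 149 → T2
sample_id=504: (no match → NULL) → NULL
sample_id=505: (no match → NULL) → NULL
sample_id=506: (no match → NULL) → NULL
sample_id=507: ph < 3 → T1
sample_id=508: (no match → NULL) → NULL
sample_id=509: ph < 3 → T1
sample_id=510: ph < 4 or turbidity between 98 and 149 → T2
sample_id=511: ph < 9 → T3

T2, T3, T1, T2, NULL, NULL, NULL, T1, NULL, T1, T2, T3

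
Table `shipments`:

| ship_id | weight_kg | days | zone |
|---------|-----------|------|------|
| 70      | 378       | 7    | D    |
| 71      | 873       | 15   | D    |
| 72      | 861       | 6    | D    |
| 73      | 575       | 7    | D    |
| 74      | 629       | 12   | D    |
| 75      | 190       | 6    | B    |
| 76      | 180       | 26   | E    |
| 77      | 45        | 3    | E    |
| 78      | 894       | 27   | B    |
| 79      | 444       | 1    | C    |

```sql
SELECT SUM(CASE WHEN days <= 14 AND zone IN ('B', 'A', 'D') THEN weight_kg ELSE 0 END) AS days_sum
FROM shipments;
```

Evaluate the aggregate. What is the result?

2633

ship_id=70: ✓ → 378
ship_id=71: ✗
ship_id=72: ✓ → 861
ship_id=73: ✓ → 575
ship_id=74: ✓ → 629
ship_id=75: ✓ → 190
ship_id=76: ✗
ship_id=77: ✗
ship_id=78: ✗
ship_id=79: ✗
days_sum = 378 + 861 + 575 + 629 + 190 = 2633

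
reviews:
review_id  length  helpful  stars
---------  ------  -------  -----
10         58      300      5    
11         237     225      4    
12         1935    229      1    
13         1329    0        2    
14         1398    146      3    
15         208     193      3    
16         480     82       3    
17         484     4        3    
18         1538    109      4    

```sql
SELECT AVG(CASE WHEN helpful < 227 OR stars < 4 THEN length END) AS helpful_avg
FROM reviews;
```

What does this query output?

951.125

review_id=10: ✗
review_id=11: ✓ → 237
review_id=12: ✓ → 1935
review_id=13: ✓ → 1329
review_id=14: ✓ → 1398
review_id=15: ✓ → 208
review_id=16: ✓ → 480
review_id=17: ✓ → 484
review_id=18: ✓ → 1538
helpful_avg = (237 + 1935 + 1329 + 1398 + 208 + 480 + 484 + 1538) / 8 = 951.125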